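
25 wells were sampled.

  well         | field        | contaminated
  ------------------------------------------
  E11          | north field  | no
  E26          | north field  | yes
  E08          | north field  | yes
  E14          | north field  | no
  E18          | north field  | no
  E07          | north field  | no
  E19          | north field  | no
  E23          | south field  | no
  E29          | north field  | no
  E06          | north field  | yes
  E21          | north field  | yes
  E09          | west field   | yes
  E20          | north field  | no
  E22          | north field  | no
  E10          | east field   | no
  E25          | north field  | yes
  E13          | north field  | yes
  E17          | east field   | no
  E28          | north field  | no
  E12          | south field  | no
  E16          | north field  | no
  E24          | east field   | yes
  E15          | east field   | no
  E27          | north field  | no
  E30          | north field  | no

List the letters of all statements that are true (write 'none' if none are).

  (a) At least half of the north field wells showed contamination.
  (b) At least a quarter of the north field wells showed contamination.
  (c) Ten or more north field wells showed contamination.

|A| = 18, |A ∩ B| = 6, |A ∖ B| = 12.
(a) |A ∩ B| ≥ |A ∖ B|: fails.
(b) |A ∩ B| / |A| ≥ 1/4: holds.
(c) |A ∩ B| ≥ 10: fails.

(b)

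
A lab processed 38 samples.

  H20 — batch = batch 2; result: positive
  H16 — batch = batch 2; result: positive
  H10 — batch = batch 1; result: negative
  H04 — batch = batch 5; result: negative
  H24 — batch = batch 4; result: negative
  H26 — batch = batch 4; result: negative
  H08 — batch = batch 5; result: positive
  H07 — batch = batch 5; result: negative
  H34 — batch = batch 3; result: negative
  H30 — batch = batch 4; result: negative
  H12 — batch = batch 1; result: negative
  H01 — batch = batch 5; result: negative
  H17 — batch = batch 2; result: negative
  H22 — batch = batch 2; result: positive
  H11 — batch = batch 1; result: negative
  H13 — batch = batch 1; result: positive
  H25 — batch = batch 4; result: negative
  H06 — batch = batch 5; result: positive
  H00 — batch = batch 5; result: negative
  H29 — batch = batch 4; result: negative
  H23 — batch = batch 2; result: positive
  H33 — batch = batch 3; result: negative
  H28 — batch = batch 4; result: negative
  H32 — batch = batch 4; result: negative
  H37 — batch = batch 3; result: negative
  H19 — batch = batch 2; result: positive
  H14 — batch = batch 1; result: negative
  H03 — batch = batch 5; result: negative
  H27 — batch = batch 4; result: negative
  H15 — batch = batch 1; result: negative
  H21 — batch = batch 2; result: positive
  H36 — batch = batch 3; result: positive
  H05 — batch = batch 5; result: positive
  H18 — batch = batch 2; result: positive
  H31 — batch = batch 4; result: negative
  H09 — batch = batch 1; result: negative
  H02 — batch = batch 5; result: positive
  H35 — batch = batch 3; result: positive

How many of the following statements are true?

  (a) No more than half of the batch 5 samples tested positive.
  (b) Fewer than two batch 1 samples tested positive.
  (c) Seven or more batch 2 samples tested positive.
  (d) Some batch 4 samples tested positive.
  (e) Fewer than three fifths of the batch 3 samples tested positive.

(a) batch 5: |A| = 9, |A ∩ B| = 4; needs |A ∩ B| ≤ |A ∖ B| — true.
(b) batch 1: |A| = 7, |A ∩ B| = 1; needs |A ∩ B| < 2 — true.
(c) batch 2: |A| = 8, |A ∩ B| = 7; needs |A ∩ B| ≥ 7 — true.
(d) batch 4: |A| = 9, |A ∩ B| = 0; needs A ∩ B ≠ ∅ (|A ∩ B| ≥ 1) — false.
(e) batch 3: |A| = 5, |A ∩ B| = 2; needs |A ∩ B| / |A| < 3/5 — true.

4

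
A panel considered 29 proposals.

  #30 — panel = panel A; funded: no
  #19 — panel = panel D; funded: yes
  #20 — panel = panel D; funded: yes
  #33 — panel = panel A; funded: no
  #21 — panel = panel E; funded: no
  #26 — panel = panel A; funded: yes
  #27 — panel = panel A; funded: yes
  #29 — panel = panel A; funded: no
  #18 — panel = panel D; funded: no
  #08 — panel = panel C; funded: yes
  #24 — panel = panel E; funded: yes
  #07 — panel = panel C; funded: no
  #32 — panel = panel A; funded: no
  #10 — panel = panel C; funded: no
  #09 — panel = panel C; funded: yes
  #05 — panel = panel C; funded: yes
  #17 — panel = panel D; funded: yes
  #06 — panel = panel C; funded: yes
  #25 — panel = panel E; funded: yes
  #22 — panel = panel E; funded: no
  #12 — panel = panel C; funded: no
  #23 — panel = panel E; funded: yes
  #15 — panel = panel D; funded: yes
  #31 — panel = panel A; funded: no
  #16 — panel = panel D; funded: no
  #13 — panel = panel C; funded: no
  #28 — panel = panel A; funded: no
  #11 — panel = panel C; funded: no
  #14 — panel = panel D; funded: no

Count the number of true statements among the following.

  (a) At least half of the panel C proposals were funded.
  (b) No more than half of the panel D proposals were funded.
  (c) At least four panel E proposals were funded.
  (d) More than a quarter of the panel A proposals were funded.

0

(a) panel C: |A| = 9, |A ∩ B| = 4; needs |A ∩ B| ≥ |A ∖ B| — false.
(b) panel D: |A| = 7, |A ∩ B| = 4; needs |A ∩ B| ≤ |A ∖ B| — false.
(c) panel E: |A| = 5, |A ∩ B| = 3; needs |A ∩ B| ≥ 4 — false.
(d) panel A: |A| = 8, |A ∩ B| = 2; needs |A ∩ B| / |A| > 1/4 — false.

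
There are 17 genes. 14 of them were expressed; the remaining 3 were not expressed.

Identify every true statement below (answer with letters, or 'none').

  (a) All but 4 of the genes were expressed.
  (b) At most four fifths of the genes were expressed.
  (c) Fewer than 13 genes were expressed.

none

|A| = 17, |A ∩ B| = 14, |A ∖ B| = 3.
(a) |A ∖ B| = 4: fails.
(b) |A ∩ B| / |A| ≤ 4/5: fails.
(c) |A ∩ B| < 13: fails.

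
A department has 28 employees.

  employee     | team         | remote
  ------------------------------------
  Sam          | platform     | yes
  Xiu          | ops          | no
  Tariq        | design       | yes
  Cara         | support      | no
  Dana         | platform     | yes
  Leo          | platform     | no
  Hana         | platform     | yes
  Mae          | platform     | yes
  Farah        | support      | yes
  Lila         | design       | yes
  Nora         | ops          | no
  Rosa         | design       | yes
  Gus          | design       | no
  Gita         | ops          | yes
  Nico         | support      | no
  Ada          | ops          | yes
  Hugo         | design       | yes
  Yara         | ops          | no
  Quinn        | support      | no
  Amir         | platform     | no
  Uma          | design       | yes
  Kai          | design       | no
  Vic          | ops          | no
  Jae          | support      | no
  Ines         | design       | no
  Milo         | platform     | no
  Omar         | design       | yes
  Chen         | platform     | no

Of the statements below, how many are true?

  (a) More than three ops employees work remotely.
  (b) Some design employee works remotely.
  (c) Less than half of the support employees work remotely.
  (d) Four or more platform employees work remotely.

3

(a) ops: |A| = 6, |A ∩ B| = 2; needs |A ∩ B| > 3 — false.
(b) design: |A| = 9, |A ∩ B| = 6; needs A ∩ B ≠ ∅ (|A ∩ B| ≥ 1) — true.
(c) support: |A| = 5, |A ∩ B| = 1; needs |A ∩ B| < |A ∖ B| — true.
(d) platform: |A| = 8, |A ∩ B| = 4; needs |A ∩ B| ≥ 4 — true.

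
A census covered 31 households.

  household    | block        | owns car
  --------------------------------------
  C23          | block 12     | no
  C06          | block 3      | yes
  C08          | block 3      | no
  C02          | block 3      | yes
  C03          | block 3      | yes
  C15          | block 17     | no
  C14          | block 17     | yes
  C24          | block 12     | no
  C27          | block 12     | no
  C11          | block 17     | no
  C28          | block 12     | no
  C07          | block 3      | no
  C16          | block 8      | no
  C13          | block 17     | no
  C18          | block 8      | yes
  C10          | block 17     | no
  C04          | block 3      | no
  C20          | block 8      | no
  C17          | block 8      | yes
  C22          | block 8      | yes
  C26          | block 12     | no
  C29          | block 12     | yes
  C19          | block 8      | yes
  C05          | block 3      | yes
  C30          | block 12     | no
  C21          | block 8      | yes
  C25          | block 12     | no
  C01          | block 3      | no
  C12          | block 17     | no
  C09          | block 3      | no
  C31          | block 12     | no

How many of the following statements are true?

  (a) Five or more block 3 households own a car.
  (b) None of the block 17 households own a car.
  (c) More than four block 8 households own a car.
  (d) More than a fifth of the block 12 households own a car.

(a) block 3: |A| = 9, |A ∩ B| = 4; needs |A ∩ B| ≥ 5 — false.
(b) block 17: |A| = 6, |A ∩ B| = 1; needs A ∩ B = ∅ (|A ∩ B| = 0) — false.
(c) block 8: |A| = 7, |A ∩ B| = 5; needs |A ∩ B| > 4 — true.
(d) block 12: |A| = 9, |A ∩ B| = 1; needs |A ∩ B| / |A| > 1/5 — false.

1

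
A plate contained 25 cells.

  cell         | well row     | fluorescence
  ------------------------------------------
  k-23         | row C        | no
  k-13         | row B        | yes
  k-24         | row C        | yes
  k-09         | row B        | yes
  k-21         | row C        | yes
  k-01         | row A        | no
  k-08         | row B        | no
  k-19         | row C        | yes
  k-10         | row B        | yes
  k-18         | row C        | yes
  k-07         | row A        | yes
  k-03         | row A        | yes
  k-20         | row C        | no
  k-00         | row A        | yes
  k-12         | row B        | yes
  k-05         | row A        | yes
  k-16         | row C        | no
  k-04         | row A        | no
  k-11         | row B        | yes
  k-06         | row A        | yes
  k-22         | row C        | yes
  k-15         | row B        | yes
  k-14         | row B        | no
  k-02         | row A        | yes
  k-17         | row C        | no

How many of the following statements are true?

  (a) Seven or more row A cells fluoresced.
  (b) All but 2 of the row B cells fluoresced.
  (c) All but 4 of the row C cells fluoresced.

2

(a) row A: |A| = 8, |A ∩ B| = 6; needs |A ∩ B| ≥ 7 — false.
(b) row B: |A| = 8, |A ∩ B| = 6; needs |A ∖ B| = 2 — true.
(c) row C: |A| = 9, |A ∩ B| = 5; needs |A ∖ B| = 4 — true.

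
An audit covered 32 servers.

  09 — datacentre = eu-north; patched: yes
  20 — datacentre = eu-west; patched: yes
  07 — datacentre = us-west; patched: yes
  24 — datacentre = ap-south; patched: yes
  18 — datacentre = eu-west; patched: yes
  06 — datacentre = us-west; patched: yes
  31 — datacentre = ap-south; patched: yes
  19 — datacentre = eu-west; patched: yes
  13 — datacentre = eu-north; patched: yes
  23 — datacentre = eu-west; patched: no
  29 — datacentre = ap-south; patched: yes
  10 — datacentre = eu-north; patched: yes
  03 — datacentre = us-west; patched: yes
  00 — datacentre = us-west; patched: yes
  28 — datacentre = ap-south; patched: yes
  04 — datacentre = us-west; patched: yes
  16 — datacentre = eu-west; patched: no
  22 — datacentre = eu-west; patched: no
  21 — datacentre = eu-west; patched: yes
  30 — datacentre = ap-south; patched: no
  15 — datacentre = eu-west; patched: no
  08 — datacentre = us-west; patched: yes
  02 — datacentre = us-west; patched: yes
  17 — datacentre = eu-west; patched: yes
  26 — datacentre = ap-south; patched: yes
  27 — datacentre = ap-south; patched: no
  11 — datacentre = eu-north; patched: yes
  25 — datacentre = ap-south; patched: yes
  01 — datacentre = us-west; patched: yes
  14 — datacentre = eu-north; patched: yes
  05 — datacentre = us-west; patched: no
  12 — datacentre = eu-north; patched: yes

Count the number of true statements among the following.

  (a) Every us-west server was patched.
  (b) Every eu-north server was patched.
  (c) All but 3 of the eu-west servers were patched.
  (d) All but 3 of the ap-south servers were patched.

(a) us-west: |A| = 9, |A ∩ B| = 8; needs A ⊆ B, i.e. every element of A is in B (|A ∖ B| = 0) — false.
(b) eu-north: |A| = 6, |A ∩ B| = 6; needs A ⊆ B, i.e. every element of A is in B (|A ∖ B| = 0) — true.
(c) eu-west: |A| = 9, |A ∩ B| = 5; needs |A ∖ B| = 3 — false.
(d) ap-south: |A| = 8, |A ∩ B| = 6; needs |A ∖ B| = 3 — false.

1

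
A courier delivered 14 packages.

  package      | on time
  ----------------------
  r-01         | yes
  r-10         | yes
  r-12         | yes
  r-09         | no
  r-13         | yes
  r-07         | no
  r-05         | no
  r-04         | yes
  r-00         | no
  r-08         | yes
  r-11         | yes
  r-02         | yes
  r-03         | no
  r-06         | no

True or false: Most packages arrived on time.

True

'Most packages arrived on time' holds iff |A ∩ B| > |A ∖ B|.
A (the restrictor) = {r-01, r-10, r-12, r-09, r-13, r-07, r-05, r-04, r-00, r-08, r-11, r-02, r-03, r-06}, |A| = 14.
A ∩ B = {r-01, r-10, r-12, r-13, r-04, r-08, r-11, r-02}, so |A ∩ B| = 8.
A ∖ B = {r-09, r-07, r-05, r-00, r-03, r-06}, so |A ∖ B| = 6.
8 > 6, so the statement is true.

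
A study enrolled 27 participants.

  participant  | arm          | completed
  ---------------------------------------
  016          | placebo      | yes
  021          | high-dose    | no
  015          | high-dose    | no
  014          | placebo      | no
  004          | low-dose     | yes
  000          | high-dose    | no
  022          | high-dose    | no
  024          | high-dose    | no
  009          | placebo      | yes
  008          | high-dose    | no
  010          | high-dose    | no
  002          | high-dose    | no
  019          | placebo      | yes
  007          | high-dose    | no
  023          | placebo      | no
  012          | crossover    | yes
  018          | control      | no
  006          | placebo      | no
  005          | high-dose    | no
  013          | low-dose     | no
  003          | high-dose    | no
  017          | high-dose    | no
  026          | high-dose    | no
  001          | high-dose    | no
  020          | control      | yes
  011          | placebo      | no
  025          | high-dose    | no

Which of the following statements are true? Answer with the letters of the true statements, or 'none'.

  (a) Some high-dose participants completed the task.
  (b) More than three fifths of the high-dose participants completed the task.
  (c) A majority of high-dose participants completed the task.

|A| = 15, |A ∩ B| = 0, |A ∖ B| = 15.
(a) A ∩ B ≠ ∅ (|A ∩ B| ≥ 1): fails.
(b) |A ∩ B| / |A| > 3/5: fails.
(c) |A ∩ B| > |A ∖ B|: fails.

none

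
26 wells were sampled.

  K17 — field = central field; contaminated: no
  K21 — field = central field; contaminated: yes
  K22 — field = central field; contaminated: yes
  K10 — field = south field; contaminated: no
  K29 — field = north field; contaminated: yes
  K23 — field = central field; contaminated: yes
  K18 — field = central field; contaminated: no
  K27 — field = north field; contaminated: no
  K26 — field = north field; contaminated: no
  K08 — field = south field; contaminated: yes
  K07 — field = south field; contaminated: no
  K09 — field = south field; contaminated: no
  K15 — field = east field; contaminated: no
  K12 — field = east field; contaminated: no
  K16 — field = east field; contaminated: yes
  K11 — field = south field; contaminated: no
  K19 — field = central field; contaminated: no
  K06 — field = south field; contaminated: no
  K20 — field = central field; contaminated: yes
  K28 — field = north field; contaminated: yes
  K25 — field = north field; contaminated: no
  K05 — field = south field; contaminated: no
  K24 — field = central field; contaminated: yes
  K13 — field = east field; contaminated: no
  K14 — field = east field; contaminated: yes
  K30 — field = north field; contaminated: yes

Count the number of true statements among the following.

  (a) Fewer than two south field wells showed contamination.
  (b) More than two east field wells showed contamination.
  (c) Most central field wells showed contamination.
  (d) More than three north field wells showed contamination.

2

(a) south field: |A| = 7, |A ∩ B| = 1; needs |A ∩ B| < 2 — true.
(b) east field: |A| = 5, |A ∩ B| = 2; needs |A ∩ B| > 2 — false.
(c) central field: |A| = 8, |A ∩ B| = 5; needs |A ∩ B| > |A ∖ B| — true.
(d) north field: |A| = 6, |A ∩ B| = 3; needs |A ∩ B| > 3 — false.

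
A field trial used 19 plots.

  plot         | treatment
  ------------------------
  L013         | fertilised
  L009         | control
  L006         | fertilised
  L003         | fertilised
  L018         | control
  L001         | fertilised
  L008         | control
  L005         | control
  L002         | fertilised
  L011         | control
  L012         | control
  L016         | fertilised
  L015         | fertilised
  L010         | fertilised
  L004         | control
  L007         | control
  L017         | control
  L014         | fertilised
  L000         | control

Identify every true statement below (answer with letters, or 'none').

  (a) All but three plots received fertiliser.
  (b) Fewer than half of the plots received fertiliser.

|A| = 19, |A ∩ B| = 9, |A ∖ B| = 10.
(a) |A ∖ B| = 3: fails.
(b) |A ∩ B| < |A ∖ B|: holds.

(b)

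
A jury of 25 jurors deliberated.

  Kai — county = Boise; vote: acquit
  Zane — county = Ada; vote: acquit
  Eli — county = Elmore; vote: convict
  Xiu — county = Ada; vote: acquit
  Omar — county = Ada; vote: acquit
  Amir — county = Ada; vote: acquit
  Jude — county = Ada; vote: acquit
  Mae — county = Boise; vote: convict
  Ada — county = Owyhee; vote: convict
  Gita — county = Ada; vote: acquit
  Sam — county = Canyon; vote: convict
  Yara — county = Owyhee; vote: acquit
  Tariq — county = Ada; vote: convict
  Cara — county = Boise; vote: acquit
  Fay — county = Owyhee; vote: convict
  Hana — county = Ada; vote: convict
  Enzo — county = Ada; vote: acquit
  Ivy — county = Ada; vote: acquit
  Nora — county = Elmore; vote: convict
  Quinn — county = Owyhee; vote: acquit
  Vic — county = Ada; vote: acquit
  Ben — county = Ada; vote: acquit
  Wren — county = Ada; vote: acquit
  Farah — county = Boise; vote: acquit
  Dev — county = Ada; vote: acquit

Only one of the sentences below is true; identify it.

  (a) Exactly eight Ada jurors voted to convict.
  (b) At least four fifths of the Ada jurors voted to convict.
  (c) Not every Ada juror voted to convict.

|A| = 14, |A ∩ B| = 2, |A ∖ B| = 12.
(a) requires |A ∩ B| = 8: false.
(b) requires |A ∩ B| / |A| ≥ 4/5: false.
(c) requires A ⊄ B (|A ∖ B| ≥ 1): true.

(c)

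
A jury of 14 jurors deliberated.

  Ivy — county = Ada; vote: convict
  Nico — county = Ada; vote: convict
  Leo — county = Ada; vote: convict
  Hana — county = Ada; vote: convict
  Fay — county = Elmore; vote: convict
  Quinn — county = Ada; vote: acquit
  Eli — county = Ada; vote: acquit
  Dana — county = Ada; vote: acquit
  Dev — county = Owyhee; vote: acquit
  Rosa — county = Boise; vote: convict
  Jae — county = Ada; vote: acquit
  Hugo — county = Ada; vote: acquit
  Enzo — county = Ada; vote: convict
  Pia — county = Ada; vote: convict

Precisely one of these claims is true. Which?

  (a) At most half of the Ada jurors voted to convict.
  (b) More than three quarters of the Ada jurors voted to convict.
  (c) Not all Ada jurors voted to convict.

|A| = 11, |A ∩ B| = 6, |A ∖ B| = 5.
(a) requires |A ∩ B| ≤ |A ∖ B|: false.
(b) requires |A ∩ B| / |A| > 3/4: false.
(c) requires A ⊄ B (|A ∖ B| ≥ 1): true.

(c)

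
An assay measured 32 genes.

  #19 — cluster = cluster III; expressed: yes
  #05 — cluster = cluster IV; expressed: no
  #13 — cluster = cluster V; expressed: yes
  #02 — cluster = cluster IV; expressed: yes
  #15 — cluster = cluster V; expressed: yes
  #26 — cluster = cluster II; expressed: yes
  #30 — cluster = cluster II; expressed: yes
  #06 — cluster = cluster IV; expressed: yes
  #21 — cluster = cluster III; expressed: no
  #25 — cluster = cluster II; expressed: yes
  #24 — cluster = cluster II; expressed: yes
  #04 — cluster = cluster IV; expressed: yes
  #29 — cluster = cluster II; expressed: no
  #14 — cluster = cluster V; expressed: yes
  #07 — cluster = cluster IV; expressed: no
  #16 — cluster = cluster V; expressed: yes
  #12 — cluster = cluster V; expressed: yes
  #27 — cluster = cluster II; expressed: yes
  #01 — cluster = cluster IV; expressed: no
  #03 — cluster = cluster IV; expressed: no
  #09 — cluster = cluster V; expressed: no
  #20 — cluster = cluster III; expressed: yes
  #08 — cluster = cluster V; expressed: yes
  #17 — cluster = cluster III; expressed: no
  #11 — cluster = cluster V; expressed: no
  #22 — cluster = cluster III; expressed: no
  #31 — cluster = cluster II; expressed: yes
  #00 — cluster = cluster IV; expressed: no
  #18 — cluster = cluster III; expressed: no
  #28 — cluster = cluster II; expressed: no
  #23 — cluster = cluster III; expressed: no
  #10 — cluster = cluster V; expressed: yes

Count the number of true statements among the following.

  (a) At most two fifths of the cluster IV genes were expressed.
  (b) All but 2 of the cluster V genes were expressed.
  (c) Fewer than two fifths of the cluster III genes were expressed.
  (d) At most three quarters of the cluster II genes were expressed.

4

(a) cluster IV: |A| = 8, |A ∩ B| = 3; needs |A ∩ B| / |A| ≤ 2/5 — true.
(b) cluster V: |A| = 9, |A ∩ B| = 7; needs |A ∖ B| = 2 — true.
(c) cluster III: |A| = 7, |A ∩ B| = 2; needs |A ∩ B| / |A| < 2/5 — true.
(d) cluster II: |A| = 8, |A ∩ B| = 6; needs |A ∩ B| / |A| ≤ 3/4 — true.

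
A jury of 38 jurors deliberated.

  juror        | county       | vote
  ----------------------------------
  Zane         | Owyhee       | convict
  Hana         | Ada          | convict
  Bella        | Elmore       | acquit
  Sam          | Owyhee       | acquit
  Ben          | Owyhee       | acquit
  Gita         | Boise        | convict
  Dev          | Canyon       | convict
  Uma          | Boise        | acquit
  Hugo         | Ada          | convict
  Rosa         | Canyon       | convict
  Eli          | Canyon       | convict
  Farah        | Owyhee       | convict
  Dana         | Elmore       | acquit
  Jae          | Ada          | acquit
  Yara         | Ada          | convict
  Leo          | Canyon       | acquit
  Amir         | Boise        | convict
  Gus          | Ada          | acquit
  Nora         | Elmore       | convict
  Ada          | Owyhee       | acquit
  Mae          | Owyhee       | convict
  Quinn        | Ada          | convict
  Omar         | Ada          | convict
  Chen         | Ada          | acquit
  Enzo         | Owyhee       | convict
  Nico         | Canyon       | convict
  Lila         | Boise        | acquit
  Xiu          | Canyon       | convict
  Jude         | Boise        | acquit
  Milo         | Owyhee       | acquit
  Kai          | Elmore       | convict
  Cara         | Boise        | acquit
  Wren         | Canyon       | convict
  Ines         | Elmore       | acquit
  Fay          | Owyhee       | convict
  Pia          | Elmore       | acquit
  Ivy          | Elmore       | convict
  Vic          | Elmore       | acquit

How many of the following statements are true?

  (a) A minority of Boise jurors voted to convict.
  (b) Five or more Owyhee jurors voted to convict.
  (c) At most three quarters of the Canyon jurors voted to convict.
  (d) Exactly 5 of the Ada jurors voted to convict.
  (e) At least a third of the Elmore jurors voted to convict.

(a) Boise: |A| = 6, |A ∩ B| = 2; needs |A ∩ B| < |A ∖ B| — true.
(b) Owyhee: |A| = 9, |A ∩ B| = 5; needs |A ∩ B| ≥ 5 — true.
(c) Canyon: |A| = 7, |A ∩ B| = 6; needs |A ∩ B| / |A| ≤ 3/4 — false.
(d) Ada: |A| = 8, |A ∩ B| = 5; needs |A ∩ B| = 5 — true.
(e) Elmore: |A| = 8, |A ∩ B| = 3; needs |A ∩ B| / |A| ≥ 1/3 — true.

4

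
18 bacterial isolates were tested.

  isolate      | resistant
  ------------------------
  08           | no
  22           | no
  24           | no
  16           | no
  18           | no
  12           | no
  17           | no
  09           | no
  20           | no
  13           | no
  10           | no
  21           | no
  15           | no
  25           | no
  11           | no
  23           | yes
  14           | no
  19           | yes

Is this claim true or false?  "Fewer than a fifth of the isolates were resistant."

True

The determiner here denotes the relation: |A ∩ B| / |A| < 1/5.
|A| = 18, |A ∩ B| = 2, |A ∖ B| = 16.
|A ∩ B|/|A| = 2/18, so the statement is true.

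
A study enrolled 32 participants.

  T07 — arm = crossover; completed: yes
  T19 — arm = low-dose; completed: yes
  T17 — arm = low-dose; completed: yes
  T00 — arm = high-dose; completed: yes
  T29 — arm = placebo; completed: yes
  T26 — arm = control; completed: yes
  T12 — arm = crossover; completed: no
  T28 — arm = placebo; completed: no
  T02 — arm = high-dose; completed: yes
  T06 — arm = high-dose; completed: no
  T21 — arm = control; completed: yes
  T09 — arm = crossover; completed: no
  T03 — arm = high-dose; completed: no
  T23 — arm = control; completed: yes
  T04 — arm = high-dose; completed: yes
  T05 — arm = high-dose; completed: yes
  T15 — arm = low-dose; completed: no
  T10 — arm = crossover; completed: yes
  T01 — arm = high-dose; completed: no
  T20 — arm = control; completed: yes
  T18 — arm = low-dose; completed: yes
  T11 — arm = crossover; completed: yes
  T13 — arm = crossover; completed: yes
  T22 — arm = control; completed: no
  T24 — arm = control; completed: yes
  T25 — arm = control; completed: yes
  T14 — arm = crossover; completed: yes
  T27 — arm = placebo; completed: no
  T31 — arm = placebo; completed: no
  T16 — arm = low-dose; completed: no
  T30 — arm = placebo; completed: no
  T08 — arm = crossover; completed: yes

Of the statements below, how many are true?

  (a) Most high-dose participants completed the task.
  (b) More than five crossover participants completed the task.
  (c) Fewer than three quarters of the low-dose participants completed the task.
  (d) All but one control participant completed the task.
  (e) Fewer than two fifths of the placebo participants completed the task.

5

(a) high-dose: |A| = 7, |A ∩ B| = 4; needs |A ∩ B| > |A ∖ B| — true.
(b) crossover: |A| = 8, |A ∩ B| = 6; needs |A ∩ B| > 5 — true.
(c) low-dose: |A| = 5, |A ∩ B| = 3; needs |A ∩ B| / |A| < 3/4 — true.
(d) control: |A| = 7, |A ∩ B| = 6; needs |A ∖ B| = 1 — true.
(e) placebo: |A| = 5, |A ∩ B| = 1; needs |A ∩ B| / |A| < 2/5 — true.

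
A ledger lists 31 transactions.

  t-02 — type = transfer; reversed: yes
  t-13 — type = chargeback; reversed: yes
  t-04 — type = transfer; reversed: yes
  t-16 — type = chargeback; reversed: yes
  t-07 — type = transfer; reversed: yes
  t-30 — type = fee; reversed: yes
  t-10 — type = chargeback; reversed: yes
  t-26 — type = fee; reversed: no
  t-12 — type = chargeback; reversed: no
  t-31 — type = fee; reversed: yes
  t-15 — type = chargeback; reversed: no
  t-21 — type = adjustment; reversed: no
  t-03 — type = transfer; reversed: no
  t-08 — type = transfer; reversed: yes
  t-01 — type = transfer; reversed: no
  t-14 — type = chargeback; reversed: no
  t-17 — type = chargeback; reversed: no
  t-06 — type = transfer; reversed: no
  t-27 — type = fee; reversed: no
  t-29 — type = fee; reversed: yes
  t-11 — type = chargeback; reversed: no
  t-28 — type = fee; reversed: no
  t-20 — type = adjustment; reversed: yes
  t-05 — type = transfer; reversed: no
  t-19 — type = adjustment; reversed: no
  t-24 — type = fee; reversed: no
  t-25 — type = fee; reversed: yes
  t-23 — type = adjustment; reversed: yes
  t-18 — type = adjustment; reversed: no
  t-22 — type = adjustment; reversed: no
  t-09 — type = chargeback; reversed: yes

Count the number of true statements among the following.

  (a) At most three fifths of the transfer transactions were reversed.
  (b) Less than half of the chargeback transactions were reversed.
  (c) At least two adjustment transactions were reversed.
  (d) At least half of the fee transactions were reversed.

(a) transfer: |A| = 8, |A ∩ B| = 4; needs |A ∩ B| / |A| ≤ 3/5 — true.
(b) chargeback: |A| = 9, |A ∩ B| = 4; needs |A ∩ B| < |A ∖ B| — true.
(c) adjustment: |A| = 6, |A ∩ B| = 2; needs |A ∩ B| ≥ 2 — true.
(d) fee: |A| = 8, |A ∩ B| = 4; needs |A ∩ B| ≥ |A ∖ B| — true.

4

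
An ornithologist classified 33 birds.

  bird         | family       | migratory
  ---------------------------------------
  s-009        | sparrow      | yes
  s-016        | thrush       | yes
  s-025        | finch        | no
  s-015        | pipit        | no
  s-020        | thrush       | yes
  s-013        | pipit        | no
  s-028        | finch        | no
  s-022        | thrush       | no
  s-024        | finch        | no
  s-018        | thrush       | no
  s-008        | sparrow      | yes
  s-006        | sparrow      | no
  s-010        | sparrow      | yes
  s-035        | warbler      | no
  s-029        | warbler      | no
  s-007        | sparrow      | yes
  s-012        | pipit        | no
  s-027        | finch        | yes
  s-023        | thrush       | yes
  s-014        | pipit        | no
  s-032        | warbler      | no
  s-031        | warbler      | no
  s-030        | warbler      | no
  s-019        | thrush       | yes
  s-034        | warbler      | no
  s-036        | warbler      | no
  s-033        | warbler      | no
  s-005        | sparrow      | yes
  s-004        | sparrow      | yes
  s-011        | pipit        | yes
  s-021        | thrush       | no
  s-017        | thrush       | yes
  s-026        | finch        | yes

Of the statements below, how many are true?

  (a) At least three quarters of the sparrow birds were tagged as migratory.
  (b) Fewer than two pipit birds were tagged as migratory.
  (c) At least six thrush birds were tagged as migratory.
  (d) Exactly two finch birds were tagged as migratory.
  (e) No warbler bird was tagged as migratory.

4

(a) sparrow: |A| = 7, |A ∩ B| = 6; needs |A ∩ B| / |A| ≥ 3/4 — true.
(b) pipit: |A| = 5, |A ∩ B| = 1; needs |A ∩ B| < 2 — true.
(c) thrush: |A| = 8, |A ∩ B| = 5; needs |A ∩ B| ≥ 6 — false.
(d) finch: |A| = 5, |A ∩ B| = 2; needs |A ∩ B| = 2 — true.
(e) warbler: |A| = 8, |A ∩ B| = 0; needs A ∩ B = ∅ (|A ∩ B| = 0) — true.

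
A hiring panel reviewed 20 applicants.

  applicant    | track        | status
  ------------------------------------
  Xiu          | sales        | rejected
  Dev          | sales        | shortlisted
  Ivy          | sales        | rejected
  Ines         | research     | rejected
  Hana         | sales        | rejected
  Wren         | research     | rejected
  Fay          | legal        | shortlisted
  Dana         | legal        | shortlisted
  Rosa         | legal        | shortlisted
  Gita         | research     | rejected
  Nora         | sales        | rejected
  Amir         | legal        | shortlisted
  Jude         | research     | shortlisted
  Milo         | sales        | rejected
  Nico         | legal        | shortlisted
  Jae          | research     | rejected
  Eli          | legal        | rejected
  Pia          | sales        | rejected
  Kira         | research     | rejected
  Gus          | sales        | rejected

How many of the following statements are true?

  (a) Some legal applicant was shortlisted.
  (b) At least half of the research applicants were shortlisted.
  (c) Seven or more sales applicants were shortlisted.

1

(a) legal: |A| = 6, |A ∩ B| = 5; needs A ∩ B ≠ ∅ (|A ∩ B| ≥ 1) — true.
(b) research: |A| = 6, |A ∩ B| = 1; needs |A ∩ B| ≥ |A ∖ B| — false.
(c) sales: |A| = 8, |A ∩ B| = 1; needs |A ∩ B| ≥ 7 — false.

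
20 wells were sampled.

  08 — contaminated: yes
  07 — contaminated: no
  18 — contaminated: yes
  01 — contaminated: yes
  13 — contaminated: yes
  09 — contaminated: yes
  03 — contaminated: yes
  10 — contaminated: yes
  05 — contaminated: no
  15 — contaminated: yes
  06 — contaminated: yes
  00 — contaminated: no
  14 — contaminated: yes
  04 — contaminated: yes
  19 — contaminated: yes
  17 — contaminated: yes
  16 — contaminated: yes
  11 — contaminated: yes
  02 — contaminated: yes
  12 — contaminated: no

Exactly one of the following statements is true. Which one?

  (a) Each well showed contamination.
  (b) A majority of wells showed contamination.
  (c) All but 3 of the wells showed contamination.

(b)

|A| = 20, |A ∩ B| = 16, |A ∖ B| = 4.
(a) requires A ⊆ B, i.e. every element of A is in B (|A ∖ B| = 0): false.
(b) requires |A ∩ B| > |A ∖ B|: true.
(c) requires |A ∖ B| = 3: false.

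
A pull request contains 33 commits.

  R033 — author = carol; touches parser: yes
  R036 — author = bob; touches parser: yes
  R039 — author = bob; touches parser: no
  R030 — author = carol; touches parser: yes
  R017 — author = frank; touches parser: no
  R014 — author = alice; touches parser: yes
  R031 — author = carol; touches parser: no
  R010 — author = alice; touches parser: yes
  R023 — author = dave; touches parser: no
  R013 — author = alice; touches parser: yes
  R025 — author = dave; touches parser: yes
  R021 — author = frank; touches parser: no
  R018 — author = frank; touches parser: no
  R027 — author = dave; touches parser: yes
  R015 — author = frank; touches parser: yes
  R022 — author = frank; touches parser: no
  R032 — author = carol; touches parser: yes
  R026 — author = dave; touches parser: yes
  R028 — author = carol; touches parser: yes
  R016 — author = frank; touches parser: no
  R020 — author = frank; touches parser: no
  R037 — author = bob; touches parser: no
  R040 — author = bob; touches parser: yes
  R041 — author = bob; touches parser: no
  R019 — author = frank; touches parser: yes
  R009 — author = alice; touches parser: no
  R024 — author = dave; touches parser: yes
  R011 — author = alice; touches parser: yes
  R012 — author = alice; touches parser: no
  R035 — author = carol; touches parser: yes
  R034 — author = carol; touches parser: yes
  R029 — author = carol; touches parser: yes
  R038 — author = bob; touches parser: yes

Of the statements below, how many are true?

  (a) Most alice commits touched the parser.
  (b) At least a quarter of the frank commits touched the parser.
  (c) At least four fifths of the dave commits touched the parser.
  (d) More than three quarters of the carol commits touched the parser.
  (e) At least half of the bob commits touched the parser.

5

(a) alice: |A| = 6, |A ∩ B| = 4; needs |A ∩ B| > |A ∖ B| — true.
(b) frank: |A| = 8, |A ∩ B| = 2; needs |A ∩ B| / |A| ≥ 1/4 — true.
(c) dave: |A| = 5, |A ∩ B| = 4; needs |A ∩ B| / |A| ≥ 4/5 — true.
(d) carol: |A| = 8, |A ∩ B| = 7; needs |A ∩ B| / |A| > 3/4 — true.
(e) bob: |A| = 6, |A ∩ B| = 3; needs |A ∩ B| ≥ |A ∖ B| — true.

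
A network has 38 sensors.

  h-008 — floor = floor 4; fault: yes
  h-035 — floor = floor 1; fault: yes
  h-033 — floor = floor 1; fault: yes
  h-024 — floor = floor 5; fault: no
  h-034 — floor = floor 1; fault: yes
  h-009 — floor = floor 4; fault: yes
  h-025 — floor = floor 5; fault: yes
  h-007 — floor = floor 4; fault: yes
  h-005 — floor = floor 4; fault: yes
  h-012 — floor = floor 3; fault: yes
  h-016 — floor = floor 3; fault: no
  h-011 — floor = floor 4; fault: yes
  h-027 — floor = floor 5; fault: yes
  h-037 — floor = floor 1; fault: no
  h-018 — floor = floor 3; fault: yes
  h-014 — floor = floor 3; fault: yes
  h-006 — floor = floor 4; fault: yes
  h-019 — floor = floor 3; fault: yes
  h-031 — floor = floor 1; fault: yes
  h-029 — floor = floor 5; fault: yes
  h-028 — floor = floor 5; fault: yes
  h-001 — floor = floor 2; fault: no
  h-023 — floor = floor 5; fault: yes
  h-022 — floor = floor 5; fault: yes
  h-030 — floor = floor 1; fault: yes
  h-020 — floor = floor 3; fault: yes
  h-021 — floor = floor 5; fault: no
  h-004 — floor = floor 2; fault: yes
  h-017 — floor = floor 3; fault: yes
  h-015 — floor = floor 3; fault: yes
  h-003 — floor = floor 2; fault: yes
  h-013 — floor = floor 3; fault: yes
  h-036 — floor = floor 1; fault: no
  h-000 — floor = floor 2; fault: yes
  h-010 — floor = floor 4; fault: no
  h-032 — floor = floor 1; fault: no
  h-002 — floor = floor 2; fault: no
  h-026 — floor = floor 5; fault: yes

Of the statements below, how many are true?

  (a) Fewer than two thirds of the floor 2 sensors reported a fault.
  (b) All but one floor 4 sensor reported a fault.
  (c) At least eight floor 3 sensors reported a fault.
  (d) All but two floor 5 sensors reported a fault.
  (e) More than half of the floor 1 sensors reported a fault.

(a) floor 2: |A| = 5, |A ∩ B| = 3; needs |A ∩ B| / |A| < 2/3 — true.
(b) floor 4: |A| = 7, |A ∩ B| = 6; needs |A ∖ B| = 1 — true.
(c) floor 3: |A| = 9, |A ∩ B| = 8; needs |A ∩ B| ≥ 8 — true.
(d) floor 5: |A| = 9, |A ∩ B| = 7; needs |A ∖ B| = 2 — true.
(e) floor 1: |A| = 8, |A ∩ B| = 5; needs |A ∩ B| > |A ∖ B| — true.

5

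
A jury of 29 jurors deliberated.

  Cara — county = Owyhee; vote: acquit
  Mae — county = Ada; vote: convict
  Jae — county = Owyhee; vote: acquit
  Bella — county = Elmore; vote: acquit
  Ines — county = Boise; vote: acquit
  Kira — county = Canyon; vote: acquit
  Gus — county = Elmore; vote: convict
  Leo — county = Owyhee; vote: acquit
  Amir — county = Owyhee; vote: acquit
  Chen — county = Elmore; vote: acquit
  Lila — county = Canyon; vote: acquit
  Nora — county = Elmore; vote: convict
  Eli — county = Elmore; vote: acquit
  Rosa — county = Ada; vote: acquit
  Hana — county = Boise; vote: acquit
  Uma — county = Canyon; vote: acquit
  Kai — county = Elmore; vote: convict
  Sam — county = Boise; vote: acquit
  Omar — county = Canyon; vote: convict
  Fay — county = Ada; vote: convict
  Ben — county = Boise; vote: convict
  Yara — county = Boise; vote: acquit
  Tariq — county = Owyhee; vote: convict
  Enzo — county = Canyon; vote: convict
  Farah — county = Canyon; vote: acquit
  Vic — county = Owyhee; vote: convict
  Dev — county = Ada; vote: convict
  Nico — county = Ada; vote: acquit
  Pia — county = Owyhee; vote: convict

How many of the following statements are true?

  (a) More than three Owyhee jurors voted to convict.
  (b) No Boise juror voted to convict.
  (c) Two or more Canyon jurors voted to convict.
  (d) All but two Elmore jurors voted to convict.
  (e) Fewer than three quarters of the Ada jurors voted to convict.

(a) Owyhee: |A| = 7, |A ∩ B| = 3; needs |A ∩ B| > 3 — false.
(b) Boise: |A| = 5, |A ∩ B| = 1; needs A ∩ B = ∅ (|A ∩ B| = 0) — false.
(c) Canyon: |A| = 6, |A ∩ B| = 2; needs |A ∩ B| ≥ 2 — true.
(d) Elmore: |A| = 6, |A ∩ B| = 3; needs |A ∖ B| = 2 — false.
(e) Ada: |A| = 5, |A ∩ B| = 3; needs |A ∩ B| / |A| < 3/4 — true.

2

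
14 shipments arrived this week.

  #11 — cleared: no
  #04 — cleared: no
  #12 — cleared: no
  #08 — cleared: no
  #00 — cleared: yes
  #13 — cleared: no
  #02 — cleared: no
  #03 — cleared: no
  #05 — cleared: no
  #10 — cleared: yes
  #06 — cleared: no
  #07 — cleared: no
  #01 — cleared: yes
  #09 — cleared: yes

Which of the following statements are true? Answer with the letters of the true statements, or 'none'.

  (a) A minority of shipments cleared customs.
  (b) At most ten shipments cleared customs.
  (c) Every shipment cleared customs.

(a), (b)

|A| = 14, |A ∩ B| = 4, |A ∖ B| = 10.
(a) |A ∩ B| < |A ∖ B|: holds.
(b) |A ∩ B| ≤ 10: holds.
(c) A ⊆ B, i.e. every element of A is in B (|A ∖ B| = 0): fails.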